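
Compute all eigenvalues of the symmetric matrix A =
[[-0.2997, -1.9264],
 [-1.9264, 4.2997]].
sigma(A) ≈ {-1, 5}

A is real symmetric, so its spectrum consists of real eigenvalues. Expanding the characteristic polynomial of the displayed matrix gives
  det(λ I - A) = p(λ) = λ^2 + (-4)λ + (-5).
Solving p(λ) = 0 yields eigenvalues ≈ -1, 5. (A is shown rounded to 4 decimals, so these recover the underlying integer eigenvalues to within that precision.)
Verification: the trace of A = 4 equals the sum of eigenvalues 4, and det(A) ≈ -4.9996 matches the eigenvalue product -5.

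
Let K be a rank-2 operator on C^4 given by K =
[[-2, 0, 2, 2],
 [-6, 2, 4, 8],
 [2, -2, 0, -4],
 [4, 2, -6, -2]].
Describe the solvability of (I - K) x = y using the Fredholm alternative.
(I - K) is invertible (det(I - K) = -45 ≠ 0), so for every y in C^4 the equation (I - K) x = y has a unique solution.

K has rank 2 and factors as K = U V^T = u1 v1^T + u2 v2^T with u1 = (0, 1, -1, 1), v1 = (0, 2, -2, 2), u2 = (-1, -3, 1, 2), v2 = (2, 0, -2, -2) (multiplying out reproduces the displayed K). The nonzero eigenvalues of U V^T coincide with those of the 2 x 2 matrix G = V^T U = [[v1·u1, v1·u2], [v2·u1, v2·u2]] = [[6, -4], [0, -8]], and by the Sylvester determinant identity det(I_4 - U V^T) = det(I_2 - V^T U) = det([[-5, 4], [0, 9]]) = (-5)(9) - (4)(0) = -45. (Direct check: I - K =
[[3, 0, -2, -2],
 [6, -1, -4, -8],
 [-2, 2, 1, 4],
 [-4, -2, 6, 3]]
has determinant -45.) The finite-dimensional Fredholm alternative says: either (I - K) is invertible, or ker(I - K) ≠ {0} and then range(I - K) = ker((I - K)^*)^⊥, with dim ker(I - K) = dim ker((I - K)^*). Since det(I - K) ≠ 0, 1 is not an eigenvalue of K and ker(I - K) = {0}, so we are in the first case: for every y there is a unique x = (I - K)^(-1) y. (Explicitly, by the Woodbury identity, (I - U V^T)^(-1) = I + U (I_2 - G)^(-1) V^T.)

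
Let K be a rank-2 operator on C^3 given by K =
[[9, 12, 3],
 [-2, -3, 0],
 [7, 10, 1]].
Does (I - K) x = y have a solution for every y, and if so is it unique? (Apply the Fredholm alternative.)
(I - K) is invertible (det(I - K) = -24 ≠ 0), so for every y in C^3 the equation (I - K) x = y has a unique solution.

K has rank 2 and factors as K = U V^T = u1 v1^T + u2 v2^T with u1 = (3, -1, 3), v1 = (2, 3, 0), u2 = (3, 0, 1), v2 = (1, 1, 1) (multiplying out reproduces the displayed K). The nonzero eigenvalues of U V^T coincide with those of the 2 x 2 matrix G = V^T U = [[v1·u1, v1·u2], [v2·u1, v2·u2]] = [[3, 6], [5, 4]], and by the Sylvester determinant identity det(I_3 - U V^T) = det(I_2 - V^T U) = det([[-2, -6], [-5, -3]]) = (-2)(-3) - (-6)(-5) = -24. (Direct check: I - K =
[[-8, -12, -3],
 [2, 4, 0],
 [-7, -10, 0]]
has determinant -24.) The finite-dimensional Fredholm alternative says: either (I - K) is invertible, or ker(I - K) ≠ {0} and then range(I - K) = ker((I - K)^*)^⊥, with dim ker(I - K) = dim ker((I - K)^*). Since det(I - K) ≠ 0, 1 is not an eigenvalue of K and ker(I - K) = {0}, so we are in the first case: for every y there is a unique x = (I - K)^(-1) y. (Explicitly, by the Woodbury identity, (I - U V^T)^(-1) = I + U (I_2 - G)^(-1) V^T.)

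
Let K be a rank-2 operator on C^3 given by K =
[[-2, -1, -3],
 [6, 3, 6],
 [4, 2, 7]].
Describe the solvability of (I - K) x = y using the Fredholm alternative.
(I - K) is singular (det(I - K) = 0, i.e. 1 ∈ sigma(K)). (I - K) x = y is solvable iff y ⊥ ker((I - K)^*) = span{(-2, -1, 0)}, i.e. iff -2y_1 - y_2 = 0. When solvable, x is determined up to adding multiples of (0, -3, 1) (ker(I - K) = span{(0, -3, 1)}, dimension 1).

K has rank 2 and factors as K = U V^T = u1 v1^T + u2 v2^T with u1 = (-1, 0, 3), v1 = (0, 0, 1), u2 = (1, -3, -2), v2 = (-2, -1, -2) (multiplying out reproduces the displayed K). The nonzero eigenvalues of U V^T coincide with those of the 2 x 2 matrix G = V^T U = [[v1·u1, v1·u2], [v2·u1, v2·u2]] = [[3, -2], [-4, 5]], and by the Sylvester determinant identity det(I_3 - U V^T) = det(I_2 - V^T U) = det([[-2, 2], [4, -4]]) = (-2)(-4) - (2)(4) = 0. (Direct check: I - K =
[[3, 1, 3],
 [-6, -2, -6],
 [-4, -2, -6]]
has determinant 0.) So 1 is an eigenvalue of K and (I - K) is not invertible. The finite-dimensional Fredholm alternative says: either (I - K) is invertible, or ker(I - K) ≠ {0} and then range(I - K) = ker((I - K)^*)^⊥, with dim ker(I - K) = dim ker((I - K)^*). We are in the second case, so we compute both kernels via the 2 x 2 reduction. If (I - U V^T) x = 0 then x = U (V^T x) lies in the column space of U; writing x = U b gives U (I_2 - G) b = 0, and since u1, u2 are independent, (I_2 - G) b = 0. With I_2 - G = [[-2, 2], [4, -4]] (singular, as its determinant is 0) a null vector is b = (1, 1), so ker(I - K) = span{1·u1 + (1)·u2} = span{(0, -3, 1)}. For the adjoint, (I - K)^* = I - K^T = I - V U^T, and the same argument gives ker((I - K)^*) = {V a : (I_2 - G)^T a = 0}; (I_2 - G)^T = [[-2, 4], [2, -4]] has null vector a = (2, 1), so ker((I - K)^*) = span{2·v1 + (1)·v2} = span{(-2, -1, 0)}. (Both kernels are 1-dimensional, matching rank(I - K) = 2.) Therefore (I - K) x = y is solvable iff <y, (-2, -1, 0)> = 0, i.e. iff -2y_1 - y_2 = 0; when solvable the solution set is the line x_p + c·(0, -3, 1), c ∈ C.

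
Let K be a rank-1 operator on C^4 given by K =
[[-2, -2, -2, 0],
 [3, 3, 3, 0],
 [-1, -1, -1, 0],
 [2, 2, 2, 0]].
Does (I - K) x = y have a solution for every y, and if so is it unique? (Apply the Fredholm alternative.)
(I - K) is invertible (det(I - K) = 1 ≠ 0), so for every y in C^4 the equation (I - K) x = y has a unique solution.

K has rank 1, so it is an outer product K = u v^T: every row of K is a multiple of one row vector. Reading off the entries, u = (2, -3, 1, -2) and v = (-1, -1, -1, 0) (row i of K equals u_i·v^T). A rank-one matrix u v^T satisfies K u = u (v·u) and kills the (3)-dimensional subspace v^⊥, so its characteristic polynomial is lambda^3 (lambda - v·u) with v·u = tr K = 0. Hence the eigenvalues of I - K are 1 (multiplicity 3) and 1 - (0) = 1, so det(I - K) = 1. (Direct check: I - K =
[[3, 2, 2, 0],
 [-3, -2, -3, 0],
 [1, 1, 2, 0],
 [-2, -2, -2, 1]]
has determinant 1.) The finite-dimensional Fredholm alternative says: either (I - K) is invertible, or ker(I - K) ≠ {0} and then range(I - K) = ker((I - K)^*)^⊥, with dim ker(I - K) = dim ker((I - K)^*). Since det(I - K) ≠ 0, 1 is not an eigenvalue of K and ker(I - K) = {0}, so we are in the first case: for every y there is a unique x = (I - K)^(-1) y. Explicitly, by the Sherman–Morrison formula, (I - u v^T)^(-1) = I + u v^T/(1 - v·u), i.e. (I - K)^(-1) = I + K.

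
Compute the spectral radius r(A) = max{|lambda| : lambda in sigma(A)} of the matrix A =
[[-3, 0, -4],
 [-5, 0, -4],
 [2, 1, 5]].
r(A) ≈ 3.5063

The eigenvalues of A are the roots of its characteristic polynomial. With M = A (coefficients from the trace, the sum of principal 2x2 minors, and det A):
  p(λ) = det(λ I - M) = λ^3 - 2λ^2 - 3λ - 8.
No integer candidate from the rational root theorem (±divisors of 8) is a root, so the roots are irrational. The cubic discriminant is Δ = -2704 < 0, so there is one real root and a complex-conjugate pair. p(3) = -8 and p(4) = 12 have opposite signs, so a root lies in (3, 4); Newton's method refines it to λ ≈ 3.5063. Dividing out (λ - (3.5063)) leaves approximately λ^2 + 1.5063λ + 2.2816. For λ^2 + 1.5063λ + 2.2816 the discriminant is -6.8574. It is negative, so the remaining roots are the complex-conjugate pair λ ≈ -0.7532 ± 1.3093i. Their product equals the constant term, so |λ|^2 ≈ 2.2816 and |λ| ≈ 1.5105.
Thus the eigenvalues (to 4 decimals) are 3.5063 (modulus 3.5063); -0.7532 ± 1.3093i (modulus 1.5105). The spectral radius is the largest modulus: r(A) ≈ 3.5063. (Cross-check: r(A) ≤ ||A||_2 ≈ 9.5319; equality holds whenever A is normal, though it can also hold for some non-normal A.)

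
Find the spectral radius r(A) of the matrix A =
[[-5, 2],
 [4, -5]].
r(A) = (10 + sqrt(32))/2 ≈ 7.8284

The eigenvalues of A are the roots of its characteristic polynomial. With M = A (coefficients from the trace and determinant):
  p(λ) = det(λ I - M) = λ^2 + 10λ + 17.
For λ^2 + 10λ + 17 the discriminant is 32. It is nonnegative but not a perfect square, so the roots are real and irrational: λ = (-10 ± sqrt(32))/2 ≈ -2.1716, -7.8284.
Thus the eigenvalues (to 4 decimals) are -2.1716 (modulus 2.1716); -7.8284 (modulus 7.8284). The spectral radius is the largest modulus: r(A) = (10 + sqrt(32))/2 ≈ 7.8284. (Cross-check: r(A) ≤ ||A||_2 ≈ 8.099; equality holds whenever A is normal, though it can also hold for some non-normal A.)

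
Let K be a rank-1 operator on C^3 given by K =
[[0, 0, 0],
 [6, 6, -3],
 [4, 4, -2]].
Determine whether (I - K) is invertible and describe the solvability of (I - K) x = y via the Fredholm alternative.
(I - K) is invertible (det(I - K) = -3 ≠ 0), so for every y in C^3 the equation (I - K) x = y has a unique solution.

K has rank 1, so it is an outer product K = u v^T: every row of K is a multiple of one row vector. Reading off the entries, u = (0, -3, -2) and v = (-2, -2, 1) (row i of K equals u_i·v^T). A rank-one matrix u v^T satisfies K u = u (v·u) and kills the (2)-dimensional subspace v^⊥, so its characteristic polynomial is lambda^2 (lambda - v·u) with v·u = tr K = 4. Hence the eigenvalues of I - K are 1 (multiplicity 2) and 1 - (4) = -3, so det(I - K) = -3. (Direct check: I - K =
[[1, 0, 0],
 [-6, -5, 3],
 [-4, -4, 3]]
has determinant -3.) The finite-dimensional Fredholm alternative says: either (I - K) is invertible, or ker(I - K) ≠ {0} and then range(I - K) = ker((I - K)^*)^⊥, with dim ker(I - K) = dim ker((I - K)^*). Since det(I - K) ≠ 0, 1 is not an eigenvalue of K and ker(I - K) = {0}, so we are in the first case: for every y there is a unique x = (I - K)^(-1) y. Explicitly, by the Sherman–Morrison formula, (I - u v^T)^(-1) = I + u v^T/(1 - v·u), i.e. (I - K)^(-1) = I + K/(-3).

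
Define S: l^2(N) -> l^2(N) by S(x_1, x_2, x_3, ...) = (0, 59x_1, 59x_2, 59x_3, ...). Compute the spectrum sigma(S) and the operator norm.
sigma(S) = closed disk {z in C : |z| ≤ 59}; ||S|| = 59

Note S = 59·U where U is the unit right shift (U x)_k = x_{k-1} (with x_0 := 0); so ||S|| = 59||U|| and sigma(S) = 59·sigma(U). ||S x||^2 = sum_{k≥1} |59x_k|^2 = 3481||x||^2, so ||S|| = 59 and sigma(S) ⊂ {|z| ≤ 59}. For any |lambda| < 59, the equation (S - lambda I) x = 0 forces x_1 = 0, then 59x_k = lambda x_{k+1} ⇒ x = 0, so S has no eigenvalues. But (S - lambda I) is not surjective for |lambda| < 59: solving (S - lambda I) x = e_1 would require x_n proportional to (lambda/59)^(-n), which is not in l^2. So every |lambda| < 59 lies in the residual spectrum. The boundary |lambda| = 59 is in the approximate point spectrum (the spectrum is closed). Hence sigma(S) is the closed disk of radius 59.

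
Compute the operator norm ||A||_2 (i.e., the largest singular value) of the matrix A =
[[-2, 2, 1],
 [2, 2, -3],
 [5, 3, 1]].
||A||_2 ≈ 6.5042 (= sqrt(largest eigenvalue of A^T A))

||A||_2 = sigma_max(A) = sqrt(lambda_max(A^T A)). Form the symmetric matrix M = A^T A =
[[33, 15, -3],
 [15, 17, -1],
 [-3, -1, 11]].
Its characteristic polynomial (trace, sum of principal 2x2 minors, determinant of M give the coefficients) is
  p(λ) = det(λ I - M) = λ^3 - 61λ^2 + 876λ - 3600.
No integer candidate from the rational root theorem (±divisors of 3600) is a root, so the roots are irrational. The cubic discriminant is Δ = 10726992 > 0, so there are three distinct real roots. p(7) = -114 and p(8) = 16 have opposite signs, so a root lies in (7, 8); Newton's method refines it to λ ≈ 7.8368. p(10) = 60 and p(11) = -14 have opposite signs, so a root lies in (10, 11); Newton's method refines it to λ ≈ 10.8586. p(42) = -324 and p(43) = 786 have opposite signs, so a root lies in (42, 43); Newton's method refines it to λ ≈ 42.3045. Check (Vieta): the three roots sum to 61, matching tr M = 61.
So the eigenvalues of A^T A are ≈ 7.8368, 10.8586, 42.3045 (all ≥ 0, as they must be for A^T A). The largest is λ_max ≈ 42.3045, hence ||A||_2 = sqrt(λ_max) ≈ 6.5042.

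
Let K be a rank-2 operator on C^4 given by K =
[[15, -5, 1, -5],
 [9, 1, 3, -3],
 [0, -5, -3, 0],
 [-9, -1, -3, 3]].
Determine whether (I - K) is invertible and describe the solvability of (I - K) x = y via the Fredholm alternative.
(I - K) is invertible (det(I - K) = 3 ≠ 0), so for every y in C^4 the equation (I - K) x = y has a unique solution.

K has rank 2 and factors as K = U V^T = u1 v1^T + u2 v2^T with u1 = (-3, -1, -1, 1), v1 = (-3, 3, 1, 1), u2 = (2, 2, -1, -2), v2 = (3, 2, 2, -1) (multiplying out reproduces the displayed K). The nonzero eigenvalues of U V^T coincide with those of the 2 x 2 matrix G = V^T U = [[v1·u1, v1·u2], [v2·u1, v2·u2]] = [[6, -3], [-14, 10]], and by the Sylvester determinant identity det(I_4 - U V^T) = det(I_2 - V^T U) = det([[-5, 3], [14, -9]]) = (-5)(-9) - (3)(14) = 3. (Direct check: I - K =
[[-14, 5, -1, 5],
 [-9, 0, -3, 3],
 [0, 5, 4, 0],
 [9, 1, 3, -2]]
has determinant 3.) The finite-dimensional Fredholm alternative says: either (I - K) is invertible, or ker(I - K) ≠ {0} and then range(I - K) = ker((I - K)^*)^⊥, with dim ker(I - K) = dim ker((I - K)^*). Since det(I - K) ≠ 0, 1 is not an eigenvalue of K and ker(I - K) = {0}, so we are in the first case: for every y there is a unique x = (I - K)^(-1) y. (Explicitly, by the Woodbury identity, (I - U V^T)^(-1) = I + U (I_2 - G)^(-1) V^T.)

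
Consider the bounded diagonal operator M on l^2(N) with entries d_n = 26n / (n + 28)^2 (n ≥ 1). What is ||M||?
||M|| = 13/56 (attained at n = 28)

For M diagonal, ||M|| = sup_n |d_n|. Treat f(x) = 26x / (x + 28)^2 for real x > 0. By the quotient rule, f'(x) = 26(28 - x)/(x + 28)^3, which is positive for x < 28 and negative for x > 28. So f has a unique maximum at x = 28, and since 28 is a positive integer, the supremum over n ≥ 1 is attained at n = 28: d_28 = 26·28/(28 + 28)^2 = 26·28/3136 = 13/56. Hence ||M|| = 13/56.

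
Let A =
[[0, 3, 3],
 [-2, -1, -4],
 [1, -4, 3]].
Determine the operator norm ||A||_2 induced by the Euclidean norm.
||A||_2 ≈ 6.1407 (= sqrt(largest eigenvalue of A^T A))

||A||_2 = sigma_max(A) = sqrt(lambda_max(A^T A)). Form the symmetric matrix M = A^T A =
[[5, -2, 11],
 [-2, 26, 1],
 [11, 1, 34]].
Its characteristic polynomial (trace, sum of principal 2x2 minors, determinant of M give the coefficients) is
  p(λ) = det(λ I - M) = λ^3 - 65λ^2 + 1058λ - 1089.
No integer candidate from the rational root theorem (±divisors of 1089) is a root, so the roots are irrational. The cubic discriminant is Δ = 111907625 > 0, so there are three distinct real roots. p(1) = -95 and p(2) = 775 have opposite signs, so a root lies in (1, 2); Newton's method refines it to λ ≈ 1.1027. p(26) = 55 and p(27) = -225 have opposite signs, so a root lies in (26, 27); Newton's method refines it to λ ≈ 26.1887. p(37) = -275 and p(38) = 127 have opposite signs, so a root lies in (37, 38); Newton's method refines it to λ ≈ 37.7086. Check (Vieta): the three roots sum to 65, matching tr M = 65.
So the eigenvalues of A^T A are ≈ 1.1027, 26.1887, 37.7086 (all ≥ 0, as they must be for A^T A). The largest is λ_max ≈ 37.7086, hence ||A||_2 = sqrt(λ_max) ≈ 6.1407.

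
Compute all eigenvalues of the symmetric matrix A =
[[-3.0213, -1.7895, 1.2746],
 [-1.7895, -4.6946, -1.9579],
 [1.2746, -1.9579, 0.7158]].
sigma(A) ≈ {-6, -3, 2}

A is real symmetric, so its spectrum consists of real eigenvalues. Expanding the characteristic polynomial of the displayed matrix gives
  det(λ I - A) = p(λ) = λ^3 + (7)λ^2 + (0)λ + (-36).
Solving p(λ) = 0 yields eigenvalues ≈ -6, -3, 2. (A is shown rounded to 4 decimals, so these recover the underlying integer eigenvalues to within that precision.)
Verification: the trace of A = -7 equals the sum of eigenvalues -7, and det(A) ≈ 36.0007 matches the eigenvalue product 36.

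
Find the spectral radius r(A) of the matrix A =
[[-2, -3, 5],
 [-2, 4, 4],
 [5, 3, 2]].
r(A) ≈ 6.8957

The eigenvalues of A are the roots of its characteristic polynomial. With M = A (coefficients from the trace, the sum of principal 2x2 minors, and det A):
  p(λ) = det(λ I - M) = λ^3 - 4λ^2 - 47λ + 194.
No integer candidate from the rational root theorem (±divisors of 194) is a root, so the roots are irrational. The cubic discriminant is Δ = 140624 > 0, so there are three distinct real roots. p(-7) = -16 and p(-6) = 116 have opposite signs, so a root lies in (-7, -6); Newton's method refines it to λ ≈ -6.8957. p(4) = 6 and p(5) = -16 have opposite signs, so a root lies in (4, 5); Newton's method refines it to λ ≈ 4.2046. p(6) = -16 and p(7) = 12 have opposite signs, so a root lies in (6, 7); Newton's method refines it to λ ≈ 6.6911. Check (Vieta): the three roots sum to 4, matching tr M = 4.
Thus the eigenvalues (to 4 decimals) are -6.8957 (modulus 6.8957); 4.2046 (modulus 4.2046); 6.6911 (modulus 6.6911). The spectral radius is the largest modulus: r(A) ≈ 6.8957. (Cross-check: r(A) ≤ ||A||_2 ≈ 7.0034; equality holds whenever A is normal, though it can also hold for some non-normal A.)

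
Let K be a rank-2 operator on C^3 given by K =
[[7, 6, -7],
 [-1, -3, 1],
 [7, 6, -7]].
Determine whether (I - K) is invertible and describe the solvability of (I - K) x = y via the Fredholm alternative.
(I - K) is invertible (det(I - K) = 4 ≠ 0), so for every y in C^3 the equation (I - K) x = y has a unique solution.

K has rank 2 and factors as K = U V^T = u1 v1^T + u2 v2^T with u1 = (3, 1, 3), v1 = (3, 3, -3), u2 = (-1, -2, -1), v2 = (2, 3, -2) (multiplying out reproduces the displayed K). The nonzero eigenvalues of U V^T coincide with those of the 2 x 2 matrix G = V^T U = [[v1·u1, v1·u2], [v2·u1, v2·u2]] = [[3, -6], [3, -6]], and by the Sylvester determinant identity det(I_3 - U V^T) = det(I_2 - V^T U) = det([[-2, 6], [-3, 7]]) = (-2)(7) - (6)(-3) = 4. (Direct check: I - K =
[[-6, -6, 7],
 [1, 4, -1],
 [-7, -6, 8]]
has determinant 4.) The finite-dimensional Fredholm alternative says: either (I - K) is invertible, or ker(I - K) ≠ {0} and then range(I - K) = ker((I - K)^*)^⊥, with dim ker(I - K) = dim ker((I - K)^*). Since det(I - K) ≠ 0, 1 is not an eigenvalue of K and ker(I - K) = {0}, so we are in the first case: for every y there is a unique x = (I - K)^(-1) y. (Explicitly, by the Woodbury identity, (I - U V^T)^(-1) = I + U (I_2 - G)^(-1) V^T.)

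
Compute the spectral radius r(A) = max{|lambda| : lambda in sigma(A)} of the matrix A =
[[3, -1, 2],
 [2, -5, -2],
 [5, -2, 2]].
r(A) ≈ 5.7811

The eigenvalues of A are the roots of its characteristic polynomial. With M = A (coefficients from the trace, the sum of principal 2x2 minors, and det A):
  p(λ) = det(λ I - M) = λ^3 - 31λ - 14.
No integer candidate from the rational root theorem (±divisors of 14) is a root, so the roots are irrational. The cubic discriminant is Δ = 113872 > 0, so there are three distinct real roots. p(-6) = -44 and p(-5) = 16 have opposite signs, so a root lies in (-6, -5); Newton's method refines it to λ ≈ -5.3265. p(-1) = 16 and p(0) = -14 have opposite signs, so a root lies in (-1, 0); Newton's method refines it to λ ≈ -0.4546. p(5) = -44 and p(6) = 16 have opposite signs, so a root lies in (5, 6); Newton's method refines it to λ ≈ 5.7811. Check (Vieta): the three roots sum to 0, matching tr M = 0.
Thus the eigenvalues (to 4 decimals) are -5.3265 (modulus 5.3265); -0.4546 (modulus 0.4546); 5.7811 (modulus 5.7811). The spectral radius is the largest modulus: r(A) ≈ 5.7811. (Cross-check: r(A) ≤ ||A||_2 ≈ 7.6381; equality holds whenever A is normal, though it can also hold for some non-normal A.)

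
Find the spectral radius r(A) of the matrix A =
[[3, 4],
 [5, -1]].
r(A) = (2 + sqrt(96))/2 ≈ 5.899

The eigenvalues of A are the roots of its characteristic polynomial. With M = A (coefficients from the trace and determinant):
  p(λ) = det(λ I - M) = λ^2 - 2λ - 23.
For λ^2 - 2λ - 23 the discriminant is 96. It is nonnegative but not a perfect square, so the roots are real and irrational: λ = (2 ± sqrt(96))/2 ≈ 5.899, -3.899.
Thus the eigenvalues (to 4 decimals) are 5.899 (modulus 5.899); -3.899 (modulus 3.899). The spectral radius is the largest modulus: r(A) = (2 + sqrt(96))/2 ≈ 5.899. (Cross-check: r(A) ≤ ||A||_2 ≈ 6.0425; equality holds whenever A is normal, though it can also hold for some non-normal A.)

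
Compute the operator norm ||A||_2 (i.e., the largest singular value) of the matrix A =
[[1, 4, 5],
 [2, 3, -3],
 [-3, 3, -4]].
||A||_2 ≈ 7.2884 (= sqrt(largest eigenvalue of A^T A))

||A||_2 = sigma_max(A) = sqrt(lambda_max(A^T A)). Form the symmetric matrix M = A^T A =
[[14, 1, 11],
 [1, 34, -1],
 [11, -1, 50]].
Its characteristic polynomial (trace, sum of principal 2x2 minors, determinant of M give the coefficients) is
  p(λ) = det(λ I - M) = λ^3 - 98λ^2 + 2753λ - 19600.
No integer candidate from the rational root theorem (±divisors of 19600) is a root, so the roots are irrational. The cubic discriminant is Δ = 350305728 > 0, so there are three distinct real roots. p(10) = -870 and p(11) = 156 have opposite signs, so a root lies in (10, 11); Newton's method refines it to λ ≈ 10.8393. p(34) = 18 and p(35) = -420 have opposite signs, so a root lies in (34, 35); Newton's method refines it to λ ≈ 34.0406. p(53) = -96 and p(54) = 758 have opposite signs, so a root lies in (53, 54); Newton's method refines it to λ ≈ 53.1201. Check (Vieta): the three roots sum to 98, matching tr M = 98.
So the eigenvalues of A^T A are ≈ 10.8393, 34.0406, 53.1201 (all ≥ 0, as they must be for A^T A). The largest is λ_max ≈ 53.1201, hence ||A||_2 = sqrt(λ_max) ≈ 7.2884.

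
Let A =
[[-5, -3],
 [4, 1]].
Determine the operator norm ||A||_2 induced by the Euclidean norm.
||A||_2 = sqrt((51 + sqrt(2405))/2) ≈ 7.0725 (= sqrt(largest eigenvalue of A^T A))

||A||_2 = sigma_max(A) = sqrt(lambda_max(A^T A)). Form the symmetric matrix M = A^T A =
[[41, 19],
 [19, 10]].
Its characteristic polynomial (trace, determinant of M give the coefficients) is
  p(λ) = det(λ I - M) = λ^2 - 51λ + 49.
For λ^2 - 51λ + 49 the discriminant is 2405. It is nonnegative but not a perfect square, so the roots are real and irrational: λ = (51 ± sqrt(2405))/2 ≈ 50.0204, 0.9796.
So the eigenvalues of A^T A are ≈ 0.9796, 50.0204 (all ≥ 0, as they must be for A^T A). The largest is λ_max = (51 + sqrt(2405))/2 ≈ 50.0204, hence ||A||_2 = sqrt(λ_max) = sqrt((51 + sqrt(2405))/2) ≈ 7.0725.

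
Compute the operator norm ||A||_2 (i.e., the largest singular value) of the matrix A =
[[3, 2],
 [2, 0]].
||A||_2 = 4 (= sqrt(largest eigenvalue of A^T A))

||A||_2 = sigma_max(A) = sqrt(lambda_max(A^T A)). Form the symmetric matrix M = A^T A =
[[13, 6],
 [6, 4]].
Its characteristic polynomial (trace, determinant of M give the coefficients) is
  p(λ) = det(λ I - M) = λ^2 - 17λ + 16.
For λ^2 - 17λ + 16 the discriminant is 225. It is a perfect square (15^2), so the roots are rational: λ = (17 ± 15)/2 = 16, 1.
So the eigenvalues of A^T A are ≈ 1, 16 (all ≥ 0, as they must be for A^T A). The largest is λ_max = 16, hence ||A||_2 = sqrt(λ_max) = 4.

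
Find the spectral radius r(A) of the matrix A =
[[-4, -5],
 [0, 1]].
r(A) = 4

The eigenvalues of A are the roots of its characteristic polynomial. With M = A (coefficients from the trace and determinant):
  p(λ) = det(λ I - M) = λ^2 + 3λ - 4.
For λ^2 + 3λ - 4 the discriminant is 25. It is a perfect square (5^2), so the roots are rational: λ = (-3 ± 5)/2 = 1, -4.
Thus the eigenvalues (to 4 decimals) are 1 (modulus 1); -4 (modulus 4). The spectral radius is the largest modulus: r(A) = 4. (Cross-check: r(A) ≤ ||A||_2 ≈ 6.451; equality holds whenever A is normal, though it can also hold for some non-normal A.)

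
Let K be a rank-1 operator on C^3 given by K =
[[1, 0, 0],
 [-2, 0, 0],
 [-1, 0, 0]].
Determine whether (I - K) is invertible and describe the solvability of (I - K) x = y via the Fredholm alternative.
(I - K) is singular (det(I - K) = 0, i.e. 1 ∈ sigma(K)). (I - K) x = y is solvable iff y ⊥ ker((I - K)^*) = span{(1, 0, 0)}, i.e. iff y_1 = 0. When solvable, the solutions are x = y + c·(1, -2, -1), c arbitrary (ker(I - K) = span{(1, -2, -1)}, dimension 1).

K has rank 1, so it is an outer product K = u v^T: every row of K is a multiple of one row vector. Reading off the entries, u = (1, -2, -1) and v = (1, 0, 0) (row i of K equals u_i·v^T). A rank-one matrix u v^T satisfies K u = u (v·u) and kills the (2)-dimensional subspace v^⊥, so its characteristic polynomial is lambda^2 (lambda - v·u) with v·u = tr K = 1. Hence the eigenvalues of I - K are 1 (multiplicity 2) and 1 - (1) = 0, so det(I - K) = 0. (Direct check: I - K =
[[0, 0, 0],
 [2, 1, 0],
 [1, 0, 1]]
has determinant 0.) So 1 is an eigenvalue of K and (I - K) is not invertible. The finite-dimensional Fredholm alternative says: either (I - K) is invertible, or ker(I - K) ≠ {0} and then range(I - K) = ker((I - K)^*)^⊥, with dim ker(I - K) = dim ker((I - K)^*). We are in the second case, so we need both kernels. Kernel of I - K: (I - K) u = u - u (v·u) = u - u = 0, so ker(I - K) = span{u} = span{(1, -2, -1)} (it is exactly 1-dimensional because rank(I - K) = 2). Kernel of the adjoint: K is real, so (I - K)^* = I - K^T = I - v u^T, and (I - v u^T) v = v - v (u·v) = 0; hence ker((I - K)^*) = span{v} = span{(1, 0, 0)}. Therefore (I - K) x = y is solvable iff <y, v> = 0, i.e. iff y_1 = 0. When this holds, K y = u (v·y) = 0, so (I - K) y = y and x = y is a particular solution; the full solution set is the line x = y + c·u = y + c·(1, -2, -1), c ∈ C.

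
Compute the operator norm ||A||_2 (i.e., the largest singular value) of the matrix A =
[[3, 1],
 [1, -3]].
||A||_2 = sqrt(10) ≈ 3.1623 (= sqrt(largest eigenvalue of A^T A))

||A||_2 = sigma_max(A) = sqrt(lambda_max(A^T A)). Form the symmetric matrix M = A^T A =
[[10, 0],
 [0, 10]].
Its characteristic polynomial (trace, determinant of M give the coefficients) is
  p(λ) = det(λ I - M) = λ^2 - 20λ + 100.
For λ^2 - 20λ + 100 the discriminant is 0. It is a perfect square (0^2), so the roots are rational: λ = (20 ± 0)/2 = 10, 10.
So the eigenvalues of A^T A are ≈ 10, 10 (all ≥ 0, as they must be for A^T A). The largest is λ_max = 10, hence ||A||_2 = sqrt(λ_max) = sqrt(10) ≈ 3.1623.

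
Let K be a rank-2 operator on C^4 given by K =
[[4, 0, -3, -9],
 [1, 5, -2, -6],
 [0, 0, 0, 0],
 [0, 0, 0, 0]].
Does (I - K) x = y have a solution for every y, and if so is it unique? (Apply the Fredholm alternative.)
(I - K) is invertible (det(I - K) = 12 ≠ 0), so for every y in C^4 the equation (I - K) x = y has a unique solution.

K has rank 2 and factors as K = U V^T = u1 v1^T + u2 v2^T with u1 = (-3, -2, 0, 0), v1 = (-2, 2, 1, 3), u2 = (-2, -3, 0, 0), v2 = (1, -3, 0, 0) (multiplying out reproduces the displayed K). The nonzero eigenvalues of U V^T coincide with those of the 2 x 2 matrix G = V^T U = [[v1·u1, v1·u2], [v2·u1, v2·u2]] = [[2, -2], [3, 7]], and by the Sylvester determinant identity det(I_4 - U V^T) = det(I_2 - V^T U) = det([[-1, 2], [-3, -6]]) = (-1)(-6) - (2)(-3) = 12. (Direct check: I - K =
[[-3, 0, 3, 9],
 [-1, -4, 2, 6],
 [0, 0, 1, 0],
 [0, 0, 0, 1]]
has determinant 12.) The finite-dimensional Fredholm alternative says: either (I - K) is invertible, or ker(I - K) ≠ {0} and then range(I - K) = ker((I - K)^*)^⊥, with dim ker(I - K) = dim ker((I - K)^*). Since det(I - K) ≠ 0, 1 is not an eigenvalue of K and ker(I - K) = {0}, so we are in the first case: for every y there is a unique x = (I - K)^(-1) y. (Explicitly, by the Woodbury identity, (I - U V^T)^(-1) = I + U (I_2 - G)^(-1) V^T.)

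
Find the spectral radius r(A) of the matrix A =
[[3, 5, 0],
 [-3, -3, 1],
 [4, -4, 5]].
r(A) ≈ 5.3138

The eigenvalues of A are the roots of its characteristic polynomial. With M = A (coefficients from the trace, the sum of principal 2x2 minors, and det A):
  p(λ) = det(λ I - M) = λ^3 - 5λ^2 + 10λ - 62.
No integer candidate from the rational root theorem (±divisors of 62) is a root, so the roots are irrational. The cubic discriminant is Δ = -80488 < 0, so there is one real root and a complex-conjugate pair. p(5) = -12 and p(6) = 34 have opposite signs, so a root lies in (5, 6); Newton's method refines it to λ ≈ 5.3138. Dividing out (λ - (5.3138)) leaves approximately λ^2 + 0.3138λ + 11.6677. For λ^2 + 0.3138λ + 11.6677 the discriminant is -46.5721. It is negative, so the remaining roots are the complex-conjugate pair λ ≈ -0.1569 ± 3.4122i. Their product equals the constant term, so |λ|^2 ≈ 11.6677 and |λ| ≈ 3.4158.
Thus the eigenvalues (to 4 decimals) are 5.3138 (modulus 5.3138); -0.1569 ± 3.4122i (modulus 3.4158). The spectral radius is the largest modulus: r(A) ≈ 5.3138. (Cross-check: r(A) ≤ ||A||_2 ≈ 8.0068; equality holds whenever A is normal, though it can also hold for some non-normal A.)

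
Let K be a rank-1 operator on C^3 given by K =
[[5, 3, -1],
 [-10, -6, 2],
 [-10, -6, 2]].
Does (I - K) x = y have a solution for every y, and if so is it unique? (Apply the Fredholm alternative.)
(I - K) is singular (det(I - K) = 0, i.e. 1 ∈ sigma(K)). (I - K) x = y is solvable iff y ⊥ ker((I - K)^*) = span{(5, 3, -1)}, i.e. iff 5y_1 + 3y_2 - y_3 = 0. When solvable, the solutions are x = y + c·(1, -2, -2), c arbitrary (ker(I - K) = span{(1, -2, -2)}, dimension 1).

K has rank 1, so it is an outer product K = u v^T: every row of K is a multiple of one row vector. Reading off the entries, u = (1, -2, -2) and v = (5, 3, -1) (row i of K equals u_i·v^T). A rank-one matrix u v^T satisfies K u = u (v·u) and kills the (2)-dimensional subspace v^⊥, so its characteristic polynomial is lambda^2 (lambda - v·u) with v·u = tr K = 1. Hence the eigenvalues of I - K are 1 (multiplicity 2) and 1 - (1) = 0, so det(I - K) = 0. (Direct check: I - K =
[[-4, -3, 1],
 [10, 7, -2],
 [10, 6, -1]]
has determinant 0.) So 1 is an eigenvalue of K and (I - K) is not invertible. The finite-dimensional Fredholm alternative says: either (I - K) is invertible, or ker(I - K) ≠ {0} and then range(I - K) = ker((I - K)^*)^⊥, with dim ker(I - K) = dim ker((I - K)^*). We are in the second case, so we need both kernels. Kernel of I - K: (I - K) u = u - u (v·u) = u - u = 0, so ker(I - K) = span{u} = span{(1, -2, -2)} (it is exactly 1-dimensional because rank(I - K) = 2). Kernel of the adjoint: K is real, so (I - K)^* = I - K^T = I - v u^T, and (I - v u^T) v = v - v (u·v) = 0; hence ker((I - K)^*) = span{v} = span{(5, 3, -1)}. Therefore (I - K) x = y is solvable iff <y, v> = 0, i.e. iff 5y_1 + 3y_2 - y_3 = 0. When this holds, K y = u (v·y) = 0, so (I - K) y = y and x = y is a particular solution; the full solution set is the line x = y + c·u = y + c·(1, -2, -2), c ∈ C.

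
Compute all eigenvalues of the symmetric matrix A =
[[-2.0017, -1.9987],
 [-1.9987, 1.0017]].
sigma(A) ≈ {-3, 2}

A is real symmetric, so its spectrum consists of real eigenvalues. Expanding the characteristic polynomial of the displayed matrix gives
  det(λ I - A) = p(λ) = λ^2 + (1)λ + (-6).
Solving p(λ) = 0 yields eigenvalues ≈ -3, 2. (A is shown rounded to 4 decimals, so these recover the underlying integer eigenvalues to within that precision.)
Verification: the trace of A = -1 equals the sum of eigenvalues -1, and det(A) ≈ -5.9999 matches the eigenvalue product -6.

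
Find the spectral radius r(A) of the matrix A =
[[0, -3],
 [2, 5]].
r(A) = 3

The eigenvalues of A are the roots of its characteristic polynomial. With M = A (coefficients from the trace and determinant):
  p(λ) = det(λ I - M) = λ^2 - 5λ + 6.
For λ^2 - 5λ + 6 the discriminant is 1. It is a perfect square (1^2), so the roots are rational: λ = (5 ± 1)/2 = 3, 2.
Thus the eigenvalues (to 4 decimals) are 3 (modulus 3); 2 (modulus 2). The spectral radius is the largest modulus: r(A) = 3. (Cross-check: r(A) ≤ ||A||_2 ≈ 6.085; equality holds whenever A is normal, though it can also hold for some non-normal A.)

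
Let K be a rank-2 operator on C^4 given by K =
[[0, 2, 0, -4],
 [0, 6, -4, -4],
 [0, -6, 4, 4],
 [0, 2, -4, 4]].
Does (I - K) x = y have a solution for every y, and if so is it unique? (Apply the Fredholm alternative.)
(I - K) is invertible (det(I - K) = 51 ≠ 0), so for every y in C^4 the equation (I - K) x = y has a unique solution.

K has rank 2 and factors as K = U V^T = u1 v1^T + u2 v2^T with u1 = (1, 3, -3, 1), v1 = (0, 2, -2, 0), u2 = (-2, -2, 2, 2), v2 = (0, 0, -1, 2) (multiplying out reproduces the displayed K). The nonzero eigenvalues of U V^T coincide with those of the 2 x 2 matrix G = V^T U = [[v1·u1, v1·u2], [v2·u1, v2·u2]] = [[12, -8], [5, 2]], and by the Sylvester determinant identity det(I_4 - U V^T) = det(I_2 - V^T U) = det([[-11, 8], [-5, -1]]) = (-11)(-1) - (8)(-5) = 51. (Direct check: I - K =
[[1, -2, 0, 4],
 [0, -5, 4, 4],
 [0, 6, -3, -4],
 [0, -2, 4, -3]]
has determinant 51.) The finite-dimensional Fredholm alternative says: either (I - K) is invertible, or ker(I - K) ≠ {0} and then range(I - K) = ker((I - K)^*)^⊥, with dim ker(I - K) = dim ker((I - K)^*). Since det(I - K) ≠ 0, 1 is not an eigenvalue of K and ker(I - K) = {0}, so we are in the first case: for every y there is a unique x = (I - K)^(-1) y. (Explicitly, by the Woodbury identity, (I - U V^T)^(-1) = I + U (I_2 - G)^(-1) V^T.)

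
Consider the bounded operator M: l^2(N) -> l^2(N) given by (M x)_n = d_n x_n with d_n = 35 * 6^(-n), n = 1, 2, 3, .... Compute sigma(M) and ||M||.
sigma(M) = {35 * 6^(-n) : n ≥ 1} ∪ {0}; ||M|| = 35/6

A bounded diagonal operator on l^2 with diagonal entries d_n has spectrum equal to the closure of {d_n : n ≥ 1}: every d_n is an eigenvalue (with eigenvector e_n), so {d_n} ⊂ sigma(M); the spectrum is closed, so its closure is too; and for lambda not in the closure, (M - lambda I) has bounded inverse (the diagonal entries 1/(d_n - lambda) are bounded). For our sequence d_n = 35 * 6^(-n), n = 1, 2, 3, ...:
  - {d_n} = {35 * 6^(-n) : n ≥ 1}; the only limit point is 0
  - closure = {35 * 6^(-n) : n ≥ 1} ∪ {0}
For the norm: a diagonal operator has ||M|| = sup_n |d_n|. Here d_n = 35 * 6^(-n) is positive and decreasing, so sup_n |d_n| = d_1 = 35/6. So ||M|| = 35/6.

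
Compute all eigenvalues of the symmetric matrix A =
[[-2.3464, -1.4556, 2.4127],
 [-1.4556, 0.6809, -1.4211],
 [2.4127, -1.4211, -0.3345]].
sigma(A) ≈ {-4, -1, 3}

A is real symmetric, so its spectrum consists of real eigenvalues. Expanding the characteristic polynomial of the displayed matrix gives
  det(λ I - A) = p(λ) = λ^3 + (2)λ^2 + (-11)λ + (-12).
Solving p(λ) = 0 yields eigenvalues ≈ -4, -1, 3. (A is shown rounded to 4 decimals, so these recover the underlying integer eigenvalues to within that precision.)
Verification: the trace of A = -2 equals the sum of eigenvalues -2, and det(A) ≈ 11.9998 matches the eigenvalue product 12.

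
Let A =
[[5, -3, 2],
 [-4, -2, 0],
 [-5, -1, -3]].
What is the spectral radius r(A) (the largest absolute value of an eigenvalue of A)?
r(A) ≈ 5.5443

The eigenvalues of A are the roots of its characteristic polynomial. With M = A (coefficients from the trace, the sum of principal 2x2 minors, and det A):
  p(λ) = det(λ I - M) = λ^3 - 21λ - 54.
No integer candidate from the rational root theorem (±divisors of 54) is a root, so the roots are irrational. The cubic discriminant is Δ = -41688 < 0, so there is one real root and a complex-conjugate pair. p(5) = -34 and p(6) = 36 have opposite signs, so a root lies in (5, 6); Newton's method refines it to λ ≈ 5.5443. Dividing out (λ - (5.5443)) leaves approximately λ^2 + 5.5443λ + 9.7397. For λ^2 + 5.5443λ + 9.7397 the discriminant is -8.219. It is negative, so the remaining roots are the complex-conjugate pair λ ≈ -2.7722 ± 1.4334i. Their product equals the constant term, so |λ|^2 ≈ 9.7397 and |λ| ≈ 3.1208.
Thus the eigenvalues (to 4 decimals) are 5.5443 (modulus 5.5443); -2.7722 ± 1.4334i (modulus 3.1208). The spectral radius is the largest modulus: r(A) ≈ 5.5443. (Cross-check: r(A) ≤ ||A||_2 ≈ 8.722; equality holds whenever A is normal, though it can also hold for some non-normal A.)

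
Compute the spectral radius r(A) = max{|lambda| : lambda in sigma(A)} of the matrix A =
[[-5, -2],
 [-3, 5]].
r(A) = sqrt(124)/2 ≈ 5.5678

The eigenvalues of A are the roots of its characteristic polynomial. With M = A (coefficients from the trace and determinant):
  p(λ) = det(λ I - M) = λ^2 - 31.
For λ^2 - 31 the discriminant is 124. It is nonnegative but not a perfect square, so the roots are real and irrational: λ = ± sqrt(124)/2 ≈ 5.5678, -5.5678.
Thus the eigenvalues (to 4 decimals) are 5.5678 (modulus 5.5678); -5.5678 (modulus 5.5678). The spectral radius is the largest modulus: r(A) = sqrt(124)/2 ≈ 5.5678. (Cross-check: r(A) ≤ ||A||_2 ≈ 6.0902; equality holds whenever A is normal, though it can also hold for some non-normal A.)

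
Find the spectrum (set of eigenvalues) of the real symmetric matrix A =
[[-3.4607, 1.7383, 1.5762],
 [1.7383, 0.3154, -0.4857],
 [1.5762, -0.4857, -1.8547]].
sigma(A) ≈ {-5, -1, 1}

A is real symmetric, so its spectrum consists of real eigenvalues. Expanding the characteristic polynomial of the displayed matrix gives
  det(λ I - A) = p(λ) = λ^3 + (5)λ^2 + (-1)λ + (-5).
Solving p(λ) = 0 yields eigenvalues ≈ -5, -1, 1. (A is shown rounded to 4 decimals, so these recover the underlying integer eigenvalues to within that precision.)
Verification: the trace of A = -5 equals the sum of eigenvalues -5, and det(A) ≈ 5.0000 matches the eigenvalue product 5.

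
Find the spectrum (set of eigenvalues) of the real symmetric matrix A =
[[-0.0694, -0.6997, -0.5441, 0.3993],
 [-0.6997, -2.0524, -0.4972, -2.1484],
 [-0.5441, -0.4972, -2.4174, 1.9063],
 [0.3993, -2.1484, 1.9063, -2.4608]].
sigma(A) ≈ {-5, -3, 0, 1}

A is real symmetric, so its spectrum consists of real eigenvalues. Expanding the characteristic polynomial of the displayed matrix gives
  det(λ I - A) = p(λ) = λ^4 + (7)λ^3 + (7)λ^2 + (-15)λ + (0).
Solving p(λ) = 0 yields eigenvalues ≈ -5, -3, 0, 1. (A is shown rounded to 4 decimals, so these recover the underlying integer eigenvalues to within that precision.)
Verification: the trace of A = -7 equals the sum of eigenvalues -7, and det(A) ≈ -0.0007 matches the eigenvalue product 0.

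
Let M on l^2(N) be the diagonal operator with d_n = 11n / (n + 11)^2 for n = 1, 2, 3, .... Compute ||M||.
||M|| = 1/4 (attained at n = 11)

For M diagonal, ||M|| = sup_n |d_n|. Treat f(x) = 11x / (x + 11)^2 for real x > 0. By the quotient rule, f'(x) = 11(11 - x)/(x + 11)^3, which is positive for x < 11 and negative for x > 11. So f has a unique maximum at x = 11, and since 11 is a positive integer, the supremum over n ≥ 1 is attained at n = 11: d_11 = 11·11/(11 + 11)^2 = 11·11/484 = 1/4. Hence ||M|| = 1/4.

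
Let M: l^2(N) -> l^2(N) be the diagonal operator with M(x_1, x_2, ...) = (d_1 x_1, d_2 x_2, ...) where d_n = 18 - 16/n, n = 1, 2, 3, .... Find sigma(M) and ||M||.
sigma(M) = {18 - 16/n : n ≥ 1} ∪ {18}; ||M|| = 18

A bounded diagonal operator on l^2 with diagonal entries d_n has spectrum equal to the closure of {d_n : n ≥ 1}: every d_n is an eigenvalue (with eigenvector e_n), so {d_n} ⊂ sigma(M); the spectrum is closed, so its closure is too; and for lambda not in the closure, (M - lambda I) has bounded inverse (the diagonal entries 1/(d_n - lambda) are bounded). For our sequence d_n = 18 - 16/n, n = 1, 2, 3, ...:
  - {d_n} = {18 - 16/n : n ≥ 1}; the only limit point is 18
  - closure = {18 - 16/n : n ≥ 1} ∪ {18}
For the norm: a diagonal operator has ||M|| = sup_n |d_n|. Here d_n = 18 - 16/n increases monotonically from d_1 = 2 toward 18, with all terms in [2, 18); so sup_n |d_n| = 18 (the supremum is the limit, not attained). So ||M|| = 18.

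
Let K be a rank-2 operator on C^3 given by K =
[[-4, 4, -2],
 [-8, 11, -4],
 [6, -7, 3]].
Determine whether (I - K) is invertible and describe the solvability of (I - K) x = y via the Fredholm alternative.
(I - K) is invertible (det(I - K) = -16 ≠ 0), so for every y in C^3 the equation (I - K) x = y has a unique solution.

K has rank 2 and factors as K = U V^T = u1 v1^T + u2 v2^T with u1 = (2, 1, -2), v1 = (-2, 2, -1), u2 = (0, -3, 1), v2 = (2, -3, 1) (multiplying out reproduces the displayed K). The nonzero eigenvalues of U V^T coincide with those of the 2 x 2 matrix G = V^T U = [[v1·u1, v1·u2], [v2·u1, v2·u2]] = [[0, -7], [-1, 10]], and by the Sylvester determinant identity det(I_3 - U V^T) = det(I_2 - V^T U) = det([[1, 7], [1, -9]]) = (1)(-9) - (7)(1) = -16. (Direct check: I - K =
[[5, -4, 2],
 [8, -10, 4],
 [-6, 7, -2]]
has determinant -16.) The finite-dimensional Fredholm alternative says: either (I - K) is invertible, or ker(I - K) ≠ {0} and then range(I - K) = ker((I - K)^*)^⊥, with dim ker(I - K) = dim ker((I - K)^*). Since det(I - K) ≠ 0, 1 is not an eigenvalue of K and ker(I - K) = {0}, so we are in the first case: for every y there is a unique x = (I - K)^(-1) y. (Explicitly, by the Woodbury identity, (I - U V^T)^(-1) = I + U (I_2 - G)^(-1) V^T.)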